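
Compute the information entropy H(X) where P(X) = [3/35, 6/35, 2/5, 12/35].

H(X) = -Σ p(x) log₂ p(x)
  -3/35 × log₂(3/35) = 0.3038
  -6/35 × log₂(6/35) = 0.4362
  -2/5 × log₂(2/5) = 0.5288
  -12/35 × log₂(12/35) = 0.5295
H(X) = 1.7982 bits


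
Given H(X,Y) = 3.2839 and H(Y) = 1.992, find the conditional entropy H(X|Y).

Chain rule: H(X,Y) = H(X|Y) + H(Y)
H(X|Y) = H(X,Y) - H(Y) = 3.2839 - 1.992 = 1.2919 bits


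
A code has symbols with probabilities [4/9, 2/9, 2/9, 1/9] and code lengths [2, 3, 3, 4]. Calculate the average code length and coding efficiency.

Average length L = Σ p_i × l_i = 2.6667 bits
Entropy H = 1.8366 bits
Efficiency η = H/L × 100% = 68.87%


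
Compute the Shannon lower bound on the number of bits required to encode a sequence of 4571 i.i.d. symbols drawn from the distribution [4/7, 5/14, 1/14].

Entropy H = 1.2638 bits/symbol
Minimum bits = H × n = 1.2638 × 4571
= 5776.87 bits


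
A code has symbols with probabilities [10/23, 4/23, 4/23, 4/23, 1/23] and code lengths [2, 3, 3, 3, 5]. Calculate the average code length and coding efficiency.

Average length L = Σ p_i × l_i = 2.6522 bits
Entropy H = 2.0358 bits
Efficiency η = H/L × 100% = 76.76%


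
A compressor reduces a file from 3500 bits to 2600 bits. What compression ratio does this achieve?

Compression ratio = Original / Compressed
= 3500 / 2600 = 1.35:1


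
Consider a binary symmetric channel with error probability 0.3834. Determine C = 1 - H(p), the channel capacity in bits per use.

For BSC with error probability p:
C = 1 - H(p) where H(p) is binary entropy
H(0.3834) = -0.3834 × log₂(0.3834) - 0.6166 × log₂(0.6166)
H(p) = 0.9604
C = 1 - 0.9604 = 0.0396 bits/use


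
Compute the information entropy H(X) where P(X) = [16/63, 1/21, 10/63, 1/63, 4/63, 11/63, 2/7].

H(X) = -Σ p(x) log₂ p(x)
  -16/63 × log₂(16/63) = 0.5022
  -1/21 × log₂(1/21) = 0.2092
  -10/63 × log₂(10/63) = 0.4215
  -1/63 × log₂(1/63) = 0.0949
  -4/63 × log₂(4/63) = 0.2525
  -11/63 × log₂(11/63) = 0.4396
  -2/7 × log₂(2/7) = 0.5164
H(X) = 2.4362 bits


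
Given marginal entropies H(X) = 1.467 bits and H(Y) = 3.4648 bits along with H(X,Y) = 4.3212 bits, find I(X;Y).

I(X;Y) = H(X) + H(Y) - H(X,Y)
I(X;Y) = 1.467 + 3.4648 - 4.3212 = 0.6106 bits


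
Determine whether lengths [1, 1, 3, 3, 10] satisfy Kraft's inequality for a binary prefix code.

Kraft inequality: Σ 2^(-l_i) ≤ 1 for prefix-free code
Calculating: 2^(-1) + 2^(-1) + 2^(-3) + 2^(-3) + 2^(-10)
= 0.5 + 0.5 + 0.125 + 0.125 + 0.0009765625
= 1.2510
Since 1.2510 > 1, prefix-free code does not exist


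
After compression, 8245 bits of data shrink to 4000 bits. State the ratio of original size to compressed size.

Compression ratio = Original / Compressed
= 8245 / 4000 = 2.06:1


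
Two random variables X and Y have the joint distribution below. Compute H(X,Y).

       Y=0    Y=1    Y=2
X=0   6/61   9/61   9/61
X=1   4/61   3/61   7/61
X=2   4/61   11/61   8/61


H(X,Y) = -Σ p(x,y) log₂ p(x,y)
  p(0,0)=6/61: -0.0984 × log₂(0.0984) = 0.3291
  p(0,1)=9/61: -0.1475 × log₂(0.1475) = 0.4073
  p(0,2)=9/61: -0.1475 × log₂(0.1475) = 0.4073
  p(1,0)=4/61: -0.0656 × log₂(0.0656) = 0.2578
  p(1,1)=3/61: -0.0492 × log₂(0.0492) = 0.2137
  p(1,2)=7/61: -0.1148 × log₂(0.1148) = 0.3584
  p(2,0)=4/61: -0.0656 × log₂(0.0656) = 0.2578
  p(2,1)=11/61: -0.1803 × log₂(0.1803) = 0.4456
  p(2,2)=8/61: -0.1311 × log₂(0.1311) = 0.3844
H(X,Y) = 3.0614 bits


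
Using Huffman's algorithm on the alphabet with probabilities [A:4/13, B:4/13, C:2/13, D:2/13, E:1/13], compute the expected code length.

Huffman tree construction:
Combine smallest probabilities repeatedly
Resulting codes:
  A: 10 (length 2)
  B: 11 (length 2)
  C: 011 (length 3)
  D: 00 (length 2)
  E: 010 (length 3)
Average length = Σ p(s) × length(s) = 2.2308 bits


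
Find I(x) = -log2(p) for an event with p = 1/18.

Information content I(x) = -log₂(p(x))
I = -log₂(1/18) = -log₂(0.0556)
I = 4.1699 bits


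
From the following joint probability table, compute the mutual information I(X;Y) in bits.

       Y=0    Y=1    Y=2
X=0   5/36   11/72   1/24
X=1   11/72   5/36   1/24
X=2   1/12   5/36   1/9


H(X) = 1.5850, H(Y) = 1.5135, H(X,Y) = 3.0479
I(X;Y) = H(X) + H(Y) - H(X,Y) = 0.0505 bits


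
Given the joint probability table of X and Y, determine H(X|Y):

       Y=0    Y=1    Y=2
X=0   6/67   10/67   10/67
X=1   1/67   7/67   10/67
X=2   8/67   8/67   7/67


H(X|Y) = Σ_y p(y) H(X|Y=y)
  p(Y=0) = 15/67, H(X|Y=0) = 1.2729
  p(Y=1) = 25/67, H(X|Y=1) = 1.5690
  p(Y=2) = 27/67, H(X|Y=2) = 1.5664
H(X|Y) = 0.2239×1.2729 + 0.3731×1.5690 + 0.4030×1.5664 = 1.5017 bits


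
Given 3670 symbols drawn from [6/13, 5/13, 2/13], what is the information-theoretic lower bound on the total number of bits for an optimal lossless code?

Entropy H = 1.4605 bits/symbol
Minimum bits = H × n = 1.4605 × 3670
= 5359.98 bits


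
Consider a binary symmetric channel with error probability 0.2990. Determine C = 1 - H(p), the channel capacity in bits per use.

For BSC with error probability p:
C = 1 - H(p) where H(p) is binary entropy
H(0.2990) = -0.2990 × log₂(0.2990) - 0.7010 × log₂(0.7010)
H(p) = 0.8801
C = 1 - 0.8801 = 0.1199 bits/use


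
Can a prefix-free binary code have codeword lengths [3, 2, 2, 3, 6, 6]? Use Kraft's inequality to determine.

Kraft inequality: Σ 2^(-l_i) ≤ 1 for prefix-free code
Calculating: 2^(-3) + 2^(-2) + 2^(-2) + 2^(-3) + 2^(-6) + 2^(-6)
= 0.125 + 0.25 + 0.25 + 0.125 + 0.015625 + 0.015625
= 0.7812
Since 0.7812 ≤ 1, prefix-free code exists


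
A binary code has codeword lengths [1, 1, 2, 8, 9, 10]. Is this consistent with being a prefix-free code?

Kraft inequality: Σ 2^(-l_i) ≤ 1 for prefix-free code
Calculating: 2^(-1) + 2^(-1) + 2^(-2) + 2^(-8) + 2^(-9) + 2^(-10)
= 0.5 + 0.5 + 0.25 + 0.00390625 + 0.001953125 + 0.0009765625
= 1.2568
Since 1.2568 > 1, prefix-free code does not exist


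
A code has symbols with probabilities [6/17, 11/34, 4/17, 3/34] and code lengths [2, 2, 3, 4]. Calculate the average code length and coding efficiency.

Average length L = Σ p_i × l_i = 2.4118 bits
Entropy H = 1.8572 bits
Efficiency η = H/L × 100% = 77.01%


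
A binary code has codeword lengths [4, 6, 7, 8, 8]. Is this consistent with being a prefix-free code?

Kraft inequality: Σ 2^(-l_i) ≤ 1 for prefix-free code
Calculating: 2^(-4) + 2^(-6) + 2^(-7) + 2^(-8) + 2^(-8)
= 0.0625 + 0.015625 + 0.0078125 + 0.00390625 + 0.00390625
= 0.0938
Since 0.0938 ≤ 1, prefix-free code exists


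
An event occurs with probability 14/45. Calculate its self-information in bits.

Information content I(x) = -log₂(p(x))
I = -log₂(14/45) = -log₂(0.3111)
I = 1.6845 bits


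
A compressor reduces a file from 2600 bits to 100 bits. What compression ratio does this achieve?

Compression ratio = Original / Compressed
= 2600 / 100 = 26.00:1


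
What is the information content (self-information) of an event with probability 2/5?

Information content I(x) = -log₂(p(x))
I = -log₂(2/5) = -log₂(0.4000)
I = 1.3219 bits


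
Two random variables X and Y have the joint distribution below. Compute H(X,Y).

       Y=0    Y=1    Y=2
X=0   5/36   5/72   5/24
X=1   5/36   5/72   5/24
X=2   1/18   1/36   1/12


H(X,Y) = -Σ p(x,y) log₂ p(x,y)
  p(0,0)=5/36: -0.1389 × log₂(0.1389) = 0.3956
  p(0,1)=5/72: -0.0694 × log₂(0.0694) = 0.2672
  p(0,2)=5/24: -0.2083 × log₂(0.2083) = 0.4715
  p(1,0)=5/36: -0.1389 × log₂(0.1389) = 0.3956
  p(1,1)=5/72: -0.0694 × log₂(0.0694) = 0.2672
  p(1,2)=5/24: -0.2083 × log₂(0.2083) = 0.4715
  p(2,0)=1/18: -0.0556 × log₂(0.0556) = 0.2317
  p(2,1)=1/36: -0.0278 × log₂(0.0278) = 0.1436
  p(2,2)=1/12: -0.0833 × log₂(0.0833) = 0.2987
H(X,Y) = 2.9425 bits


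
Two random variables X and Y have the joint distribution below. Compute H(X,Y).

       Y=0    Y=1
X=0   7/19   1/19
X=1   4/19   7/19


H(X,Y) = -Σ p(x,y) log₂ p(x,y)
  p(0,0)=7/19: -0.3684 × log₂(0.3684) = 0.5307
  p(0,1)=1/19: -0.0526 × log₂(0.0526) = 0.2236
  p(1,0)=4/19: -0.2105 × log₂(0.2105) = 0.4732
  p(1,1)=7/19: -0.3684 × log₂(0.3684) = 0.5307
H(X,Y) = 1.7583 bits


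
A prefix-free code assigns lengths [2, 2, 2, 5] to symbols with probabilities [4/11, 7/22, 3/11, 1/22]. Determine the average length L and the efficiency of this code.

Average length L = Σ p_i × l_i = 2.1364 bits
Entropy H = 1.7703 bits
Efficiency η = H/L × 100% = 82.86%


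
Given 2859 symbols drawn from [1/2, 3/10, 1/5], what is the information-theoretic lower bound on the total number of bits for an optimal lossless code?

Entropy H = 1.4855 bits/symbol
Minimum bits = H × n = 1.4855 × 2859
= 4246.97 bits


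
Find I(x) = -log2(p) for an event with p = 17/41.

Information content I(x) = -log₂(p(x))
I = -log₂(17/41) = -log₂(0.4146)
I = 1.2701 bits


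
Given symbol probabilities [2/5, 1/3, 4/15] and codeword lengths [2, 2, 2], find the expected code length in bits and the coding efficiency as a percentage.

Average length L = Σ p_i × l_i = 2.0000 bits
Entropy H = 1.5656 bits
Efficiency η = H/L × 100% = 78.28%


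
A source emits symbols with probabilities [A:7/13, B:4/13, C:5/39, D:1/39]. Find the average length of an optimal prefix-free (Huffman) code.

Huffman tree construction:
Combine smallest probabilities repeatedly
Resulting codes:
  A: 1 (length 1)
  B: 01 (length 2)
  C: 001 (length 3)
  D: 000 (length 3)
Average length = Σ p(s) × length(s) = 1.6154 bits


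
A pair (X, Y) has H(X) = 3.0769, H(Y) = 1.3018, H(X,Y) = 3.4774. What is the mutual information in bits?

I(X;Y) = H(X) + H(Y) - H(X,Y)
I(X;Y) = 3.0769 + 1.3018 - 3.4774 = 0.9013 bits


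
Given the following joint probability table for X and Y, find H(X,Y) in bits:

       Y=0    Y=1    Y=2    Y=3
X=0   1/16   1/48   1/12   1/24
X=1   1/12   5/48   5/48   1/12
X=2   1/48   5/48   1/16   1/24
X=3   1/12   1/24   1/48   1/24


H(X,Y) = -Σ p(x,y) log₂ p(x,y)
  p(0,0)=1/16: -0.0625 × log₂(0.0625) = 0.2500
  p(0,1)=1/48: -0.0208 × log₂(0.0208) = 0.1164
  p(0,2)=1/12: -0.0833 × log₂(0.0833) = 0.2987
  p(0,3)=1/24: -0.0417 × log₂(0.0417) = 0.1910
  p(1,0)=1/12: -0.0833 × log₂(0.0833) = 0.2987
  p(1,1)=5/48: -0.1042 × log₂(0.1042) = 0.3399
  p(1,2)=5/48: -0.1042 × log₂(0.1042) = 0.3399
  p(1,3)=1/12: -0.0833 × log₂(0.0833) = 0.2987
  p(2,0)=1/48: -0.0208 × log₂(0.0208) = 0.1164
  p(2,1)=5/48: -0.1042 × log₂(0.1042) = 0.3399
  p(2,2)=1/16: -0.0625 × log₂(0.0625) = 0.2500
  p(2,3)=1/24: -0.0417 × log₂(0.0417) = 0.1910
  p(3,0)=1/12: -0.0833 × log₂(0.0833) = 0.2987
  p(3,1)=1/24: -0.0417 × log₂(0.0417) = 0.1910
  p(3,2)=1/48: -0.0208 × log₂(0.0208) = 0.1164
  p(3,3)=1/24: -0.0417 × log₂(0.0417) = 0.1910
H(X,Y) = 3.8279 bits


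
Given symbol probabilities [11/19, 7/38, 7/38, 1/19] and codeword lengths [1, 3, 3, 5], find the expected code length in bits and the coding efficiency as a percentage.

Average length L = Σ p_i × l_i = 1.9474 bits
Entropy H = 1.5792 bits
Efficiency η = H/L × 100% = 81.10%


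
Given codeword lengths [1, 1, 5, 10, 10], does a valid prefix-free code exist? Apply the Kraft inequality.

Kraft inequality: Σ 2^(-l_i) ≤ 1 for prefix-free code
Calculating: 2^(-1) + 2^(-1) + 2^(-5) + 2^(-10) + 2^(-10)
= 0.5 + 0.5 + 0.03125 + 0.0009765625 + 0.0009765625
= 1.0332
Since 1.0332 > 1, prefix-free code does not exist


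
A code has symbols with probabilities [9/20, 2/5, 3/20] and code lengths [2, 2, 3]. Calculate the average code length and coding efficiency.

Average length L = Σ p_i × l_i = 2.1500 bits
Entropy H = 1.4577 bits
Efficiency η = H/L × 100% = 67.80%


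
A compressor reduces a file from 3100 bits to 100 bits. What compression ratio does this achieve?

Compression ratio = Original / Compressed
= 3100 / 100 = 31.00:1


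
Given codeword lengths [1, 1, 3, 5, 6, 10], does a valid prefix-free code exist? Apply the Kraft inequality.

Kraft inequality: Σ 2^(-l_i) ≤ 1 for prefix-free code
Calculating: 2^(-1) + 2^(-1) + 2^(-3) + 2^(-5) + 2^(-6) + 2^(-10)
= 0.5 + 0.5 + 0.125 + 0.03125 + 0.015625 + 0.0009765625
= 1.1729
Since 1.1729 > 1, prefix-free code does not exist


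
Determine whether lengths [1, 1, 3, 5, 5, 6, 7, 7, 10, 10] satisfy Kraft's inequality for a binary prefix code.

Kraft inequality: Σ 2^(-l_i) ≤ 1 for prefix-free code
Calculating: 2^(-1) + 2^(-1) + 2^(-3) + 2^(-5) + 2^(-5) + 2^(-6) + 2^(-7) + 2^(-7) + 2^(-10) + 2^(-10)
= 0.5 + 0.5 + 0.125 + 0.03125 + 0.03125 + 0.015625 + 0.0078125 + 0.0078125 + 0.0009765625 + 0.0009765625
= 1.2207
Since 1.2207 > 1, prefix-free code does not exist


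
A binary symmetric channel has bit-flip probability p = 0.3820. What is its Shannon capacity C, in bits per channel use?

For BSC with error probability p:
C = 1 - H(p) where H(p) is binary entropy
H(0.3820) = -0.3820 × log₂(0.3820) - 0.6180 × log₂(0.6180)
H(p) = 0.9594
C = 1 - 0.9594 = 0.0406 bits/use


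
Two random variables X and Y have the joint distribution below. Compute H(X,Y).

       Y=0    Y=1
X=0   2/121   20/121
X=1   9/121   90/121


H(X,Y) = -Σ p(x,y) log₂ p(x,y)
  p(0,0)=2/121: -0.0165 × log₂(0.0165) = 0.0978
  p(0,1)=20/121: -0.1653 × log₂(0.1653) = 0.4292
  p(1,0)=9/121: -0.0744 × log₂(0.0744) = 0.2788
  p(1,1)=90/121: -0.7438 × log₂(0.7438) = 0.3176
H(X,Y) = 1.1235 bits


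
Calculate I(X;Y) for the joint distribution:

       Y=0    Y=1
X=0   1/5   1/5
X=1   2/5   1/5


H(X) = 0.9710, H(Y) = 0.9710, H(X,Y) = 1.9219
I(X;Y) = H(X) + H(Y) - H(X,Y) = 0.0200 bits


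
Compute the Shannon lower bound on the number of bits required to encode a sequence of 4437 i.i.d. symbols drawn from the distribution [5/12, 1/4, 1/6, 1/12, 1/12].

Entropy H = 2.0546 bits/symbol
Minimum bits = H × n = 2.0546 × 4437
= 9116.19 bits


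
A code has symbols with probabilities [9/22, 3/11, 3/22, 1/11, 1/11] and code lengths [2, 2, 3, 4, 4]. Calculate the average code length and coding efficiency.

Average length L = Σ p_i × l_i = 2.5000 bits
Entropy H = 2.0597 bits
Efficiency η = H/L × 100% = 82.39%


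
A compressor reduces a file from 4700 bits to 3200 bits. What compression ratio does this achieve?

Compression ratio = Original / Compressed
= 4700 / 3200 = 1.47:1


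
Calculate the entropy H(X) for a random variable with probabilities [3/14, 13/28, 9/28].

H(X) = -Σ p(x) log₂ p(x)
  -3/14 × log₂(3/14) = 0.4762
  -13/28 × log₂(13/28) = 0.5139
  -9/28 × log₂(9/28) = 0.5263
H(X) = 1.5165 bits


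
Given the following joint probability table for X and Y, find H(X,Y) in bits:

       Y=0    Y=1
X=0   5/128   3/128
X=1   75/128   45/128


H(X,Y) = -Σ p(x,y) log₂ p(x,y)
  p(0,0)=5/128: -0.0391 × log₂(0.0391) = 0.1827
  p(0,1)=3/128: -0.0234 × log₂(0.0234) = 0.1269
  p(1,0)=75/128: -0.5859 × log₂(0.5859) = 0.4519
  p(1,1)=45/128: -0.3516 × log₂(0.3516) = 0.5302
H(X,Y) = 1.2917 bits


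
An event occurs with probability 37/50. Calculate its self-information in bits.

Information content I(x) = -log₂(p(x))
I = -log₂(37/50) = -log₂(0.7400)
I = 0.4344 bits


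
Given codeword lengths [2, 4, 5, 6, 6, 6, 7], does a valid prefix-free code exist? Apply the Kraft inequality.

Kraft inequality: Σ 2^(-l_i) ≤ 1 for prefix-free code
Calculating: 2^(-2) + 2^(-4) + 2^(-5) + 2^(-6) + 2^(-6) + 2^(-6) + 2^(-7)
= 0.25 + 0.0625 + 0.03125 + 0.015625 + 0.015625 + 0.015625 + 0.0078125
= 0.3984
Since 0.3984 ≤ 1, prefix-free code exists


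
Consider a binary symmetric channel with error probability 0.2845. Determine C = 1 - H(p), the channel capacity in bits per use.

For BSC with error probability p:
C = 1 - H(p) where H(p) is binary entropy
H(0.2845) = -0.2845 × log₂(0.2845) - 0.7155 × log₂(0.7155)
H(p) = 0.8615
C = 1 - 0.8615 = 0.1385 bits/use


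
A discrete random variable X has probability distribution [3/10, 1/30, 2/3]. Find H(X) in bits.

H(X) = -Σ p(x) log₂ p(x)
  -3/10 × log₂(3/10) = 0.5211
  -1/30 × log₂(1/30) = 0.1636
  -2/3 × log₂(2/3) = 0.3900
H(X) = 1.0746 bits


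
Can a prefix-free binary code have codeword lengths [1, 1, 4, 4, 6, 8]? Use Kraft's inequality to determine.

Kraft inequality: Σ 2^(-l_i) ≤ 1 for prefix-free code
Calculating: 2^(-1) + 2^(-1) + 2^(-4) + 2^(-4) + 2^(-6) + 2^(-8)
= 0.5 + 0.5 + 0.0625 + 0.0625 + 0.015625 + 0.00390625
= 1.1445
Since 1.1445 > 1, prefix-free code does not exist


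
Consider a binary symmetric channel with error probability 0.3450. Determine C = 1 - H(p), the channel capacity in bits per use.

For BSC with error probability p:
C = 1 - H(p) where H(p) is binary entropy
H(0.3450) = -0.3450 × log₂(0.3450) - 0.6550 × log₂(0.6550)
H(p) = 0.9295
C = 1 - 0.9295 = 0.0705 bits/use


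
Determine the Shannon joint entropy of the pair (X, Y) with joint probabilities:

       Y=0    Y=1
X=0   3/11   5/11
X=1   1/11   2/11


H(X,Y) = -Σ p(x,y) log₂ p(x,y)
  p(0,0)=3/11: -0.2727 × log₂(0.2727) = 0.5112
  p(0,1)=5/11: -0.4545 × log₂(0.4545) = 0.5170
  p(1,0)=1/11: -0.0909 × log₂(0.0909) = 0.3145
  p(1,1)=2/11: -0.1818 × log₂(0.1818) = 0.4472
H(X,Y) = 1.7899 bits


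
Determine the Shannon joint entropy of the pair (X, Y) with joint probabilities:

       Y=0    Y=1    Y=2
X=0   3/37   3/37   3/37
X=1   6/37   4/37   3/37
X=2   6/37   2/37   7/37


H(X,Y) = -Σ p(x,y) log₂ p(x,y)
  p(0,0)=3/37: -0.0811 × log₂(0.0811) = 0.2939
  p(0,1)=3/37: -0.0811 × log₂(0.0811) = 0.2939
  p(0,2)=3/37: -0.0811 × log₂(0.0811) = 0.2939
  p(1,0)=6/37: -0.1622 × log₂(0.1622) = 0.4256
  p(1,1)=4/37: -0.1081 × log₂(0.1081) = 0.3470
  p(1,2)=3/37: -0.0811 × log₂(0.0811) = 0.2939
  p(2,0)=6/37: -0.1622 × log₂(0.1622) = 0.4256
  p(2,1)=2/37: -0.0541 × log₂(0.0541) = 0.2275
  p(2,2)=7/37: -0.1892 × log₂(0.1892) = 0.4545
H(X,Y) = 3.0557 bits


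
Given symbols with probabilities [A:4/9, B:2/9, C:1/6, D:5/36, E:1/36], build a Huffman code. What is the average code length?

Huffman tree construction:
Combine smallest probabilities repeatedly
Resulting codes:
  A: 0 (length 1)
  B: 10 (length 2)
  C: 110 (length 3)
  D: 1111 (length 4)
  E: 1110 (length 4)
Average length = Σ p(s) × length(s) = 2.0556 bits


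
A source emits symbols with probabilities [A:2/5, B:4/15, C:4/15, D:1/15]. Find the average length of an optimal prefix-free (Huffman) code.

Huffman tree construction:
Combine smallest probabilities repeatedly
Resulting codes:
  A: 0 (length 1)
  B: 111 (length 3)
  C: 10 (length 2)
  D: 110 (length 3)
Average length = Σ p(s) × length(s) = 1.9333 bits


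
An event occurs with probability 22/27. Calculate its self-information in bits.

Information content I(x) = -log₂(p(x))
I = -log₂(22/27) = -log₂(0.8148)
I = 0.2955 bits


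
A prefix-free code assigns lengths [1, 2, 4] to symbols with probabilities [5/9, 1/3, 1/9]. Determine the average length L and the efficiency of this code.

Average length L = Σ p_i × l_i = 1.6667 bits
Entropy H = 1.3516 bits
Efficiency η = H/L × 100% = 81.10%


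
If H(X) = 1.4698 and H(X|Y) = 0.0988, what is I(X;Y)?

I(X;Y) = H(X) - H(X|Y)
I(X;Y) = 1.4698 - 0.0988 = 1.371 bits


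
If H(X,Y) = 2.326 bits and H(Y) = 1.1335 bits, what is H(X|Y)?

Chain rule: H(X,Y) = H(X|Y) + H(Y)
H(X|Y) = H(X,Y) - H(Y) = 2.326 - 1.1335 = 1.1925 bits


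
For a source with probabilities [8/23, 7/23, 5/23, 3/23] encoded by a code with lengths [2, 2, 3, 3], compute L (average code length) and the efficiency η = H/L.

Average length L = Σ p_i × l_i = 2.3478 bits
Entropy H = 1.9142 bits
Efficiency η = H/L × 100% = 81.53%


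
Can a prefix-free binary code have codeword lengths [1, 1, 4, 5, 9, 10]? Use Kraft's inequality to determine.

Kraft inequality: Σ 2^(-l_i) ≤ 1 for prefix-free code
Calculating: 2^(-1) + 2^(-1) + 2^(-4) + 2^(-5) + 2^(-9) + 2^(-10)
= 0.5 + 0.5 + 0.0625 + 0.03125 + 0.001953125 + 0.0009765625
= 1.0967
Since 1.0967 > 1, prefix-free code does not exist


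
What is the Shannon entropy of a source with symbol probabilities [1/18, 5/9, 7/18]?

H(X) = -Σ p(x) log₂ p(x)
  -1/18 × log₂(1/18) = 0.2317
  -5/9 × log₂(5/9) = 0.4711
  -7/18 × log₂(7/18) = 0.5299
H(X) = 1.2327 bits


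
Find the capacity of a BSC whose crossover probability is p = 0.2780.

For BSC with error probability p:
C = 1 - H(p) where H(p) is binary entropy
H(0.2780) = -0.2780 × log₂(0.2780) - 0.7220 × log₂(0.7220)
H(p) = 0.8527
C = 1 - 0.8527 = 0.1473 bits/use


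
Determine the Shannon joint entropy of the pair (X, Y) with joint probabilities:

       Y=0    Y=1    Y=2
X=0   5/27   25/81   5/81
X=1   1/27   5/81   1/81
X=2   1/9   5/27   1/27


H(X,Y) = -Σ p(x,y) log₂ p(x,y)
  p(0,0)=5/27: -0.1852 × log₂(0.1852) = 0.4505
  p(0,1)=25/81: -0.3086 × log₂(0.3086) = 0.5235
  p(0,2)=5/81: -0.0617 × log₂(0.0617) = 0.2480
  p(1,0)=1/27: -0.0370 × log₂(0.0370) = 0.1761
  p(1,1)=5/81: -0.0617 × log₂(0.0617) = 0.2480
  p(1,2)=1/81: -0.0123 × log₂(0.0123) = 0.0783
  p(2,0)=1/9: -0.1111 × log₂(0.1111) = 0.3522
  p(2,1)=5/27: -0.1852 × log₂(0.1852) = 0.4505
  p(2,2)=1/27: -0.0370 × log₂(0.0370) = 0.1761
H(X,Y) = 2.7033 bits


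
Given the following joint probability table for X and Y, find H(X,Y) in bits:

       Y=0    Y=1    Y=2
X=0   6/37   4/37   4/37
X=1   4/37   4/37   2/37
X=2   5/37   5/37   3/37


H(X,Y) = -Σ p(x,y) log₂ p(x,y)
  p(0,0)=6/37: -0.1622 × log₂(0.1622) = 0.4256
  p(0,1)=4/37: -0.1081 × log₂(0.1081) = 0.3470
  p(0,2)=4/37: -0.1081 × log₂(0.1081) = 0.3470
  p(1,0)=4/37: -0.1081 × log₂(0.1081) = 0.3470
  p(1,1)=4/37: -0.1081 × log₂(0.1081) = 0.3470
  p(1,2)=2/37: -0.0541 × log₂(0.0541) = 0.2275
  p(2,0)=5/37: -0.1351 × log₂(0.1351) = 0.3902
  p(2,1)=5/37: -0.1351 × log₂(0.1351) = 0.3902
  p(2,2)=3/37: -0.0811 × log₂(0.0811) = 0.2939
H(X,Y) = 3.1153 bits


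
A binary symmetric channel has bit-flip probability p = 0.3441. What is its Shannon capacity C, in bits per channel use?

For BSC with error probability p:
C = 1 - H(p) where H(p) is binary entropy
H(0.3441) = -0.3441 × log₂(0.3441) - 0.6559 × log₂(0.6559)
H(p) = 0.9287
C = 1 - 0.9287 = 0.0713 bits/use


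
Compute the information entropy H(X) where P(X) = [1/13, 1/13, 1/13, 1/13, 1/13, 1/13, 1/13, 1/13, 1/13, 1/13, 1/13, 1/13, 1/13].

H(X) = -Σ p(x) log₂ p(x)
  -1/13 × log₂(1/13) = 0.2846
  -1/13 × log₂(1/13) = 0.2846
  -1/13 × log₂(1/13) = 0.2846
  -1/13 × log₂(1/13) = 0.2846
  -1/13 × log₂(1/13) = 0.2846
  -1/13 × log₂(1/13) = 0.2846
  -1/13 × log₂(1/13) = 0.2846
  -1/13 × log₂(1/13) = 0.2846
  -1/13 × log₂(1/13) = 0.2846
  -1/13 × log₂(1/13) = 0.2846
  -1/13 × log₂(1/13) = 0.2846
  -1/13 × log₂(1/13) = 0.2846
  -1/13 × log₂(1/13) = 0.2846
H(X) = 3.7004 bits


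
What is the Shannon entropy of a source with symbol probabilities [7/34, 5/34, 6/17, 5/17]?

H(X) = -Σ p(x) log₂ p(x)
  -7/34 × log₂(7/34) = 0.4694
  -5/34 × log₂(5/34) = 0.4067
  -6/17 × log₂(6/17) = 0.5303
  -5/17 × log₂(5/17) = 0.5193
H(X) = 1.9257 bits


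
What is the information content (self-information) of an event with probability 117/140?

Information content I(x) = -log₂(p(x))
I = -log₂(117/140) = -log₂(0.8357)
I = 0.2589 bits


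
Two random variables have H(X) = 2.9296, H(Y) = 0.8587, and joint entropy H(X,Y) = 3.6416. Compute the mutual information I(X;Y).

I(X;Y) = H(X) + H(Y) - H(X,Y)
I(X;Y) = 2.9296 + 0.8587 - 3.6416 = 0.1467 bits


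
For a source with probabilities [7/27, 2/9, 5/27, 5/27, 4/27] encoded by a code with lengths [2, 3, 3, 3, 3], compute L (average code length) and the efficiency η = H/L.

Average length L = Σ p_i × l_i = 2.7407 bits
Entropy H = 2.2963 bits
Efficiency η = H/L × 100% = 83.79%


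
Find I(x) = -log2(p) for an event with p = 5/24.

Information content I(x) = -log₂(p(x))
I = -log₂(5/24) = -log₂(0.2083)
I = 2.2630 bits


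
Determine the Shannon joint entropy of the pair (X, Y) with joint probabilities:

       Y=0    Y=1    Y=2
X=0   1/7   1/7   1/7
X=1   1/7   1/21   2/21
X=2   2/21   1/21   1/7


H(X,Y) = -Σ p(x,y) log₂ p(x,y)
  p(0,0)=1/7: -0.1429 × log₂(0.1429) = 0.4011
  p(0,1)=1/7: -0.1429 × log₂(0.1429) = 0.4011
  p(0,2)=1/7: -0.1429 × log₂(0.1429) = 0.4011
  p(1,0)=1/7: -0.1429 × log₂(0.1429) = 0.4011
  p(1,1)=1/21: -0.0476 × log₂(0.0476) = 0.2092
  p(1,2)=2/21: -0.0952 × log₂(0.0952) = 0.3231
  p(2,0)=2/21: -0.0952 × log₂(0.0952) = 0.3231
  p(2,1)=1/21: -0.0476 × log₂(0.0476) = 0.2092
  p(2,2)=1/7: -0.1429 × log₂(0.1429) = 0.4011
H(X,Y) = 3.0697 bits


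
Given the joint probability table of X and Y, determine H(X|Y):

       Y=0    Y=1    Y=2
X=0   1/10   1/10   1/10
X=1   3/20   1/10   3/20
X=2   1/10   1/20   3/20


H(X|Y) = Σ_y p(y) H(X|Y=y)
  p(Y=0) = 7/20, H(X|Y=0) = 1.5567
  p(Y=1) = 1/4, H(X|Y=1) = 1.5219
  p(Y=2) = 2/5, H(X|Y=2) = 1.5613
H(X|Y) = 0.3500×1.5567 + 0.2500×1.5219 + 0.4000×1.5613 = 1.5498 bits


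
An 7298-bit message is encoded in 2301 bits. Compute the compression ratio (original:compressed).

Compression ratio = Original / Compressed
= 7298 / 2301 = 3.17:1


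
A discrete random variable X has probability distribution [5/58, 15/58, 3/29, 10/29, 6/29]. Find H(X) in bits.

H(X) = -Σ p(x) log₂ p(x)
  -5/58 × log₂(5/58) = 0.3048
  -15/58 × log₂(15/58) = 0.5046
  -3/29 × log₂(3/29) = 0.3386
  -10/29 × log₂(10/29) = 0.5297
  -6/29 × log₂(6/29) = 0.4703
H(X) = 2.1480 bits


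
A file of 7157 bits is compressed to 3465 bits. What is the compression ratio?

Compression ratio = Original / Compressed
= 7157 / 3465 = 2.07:1


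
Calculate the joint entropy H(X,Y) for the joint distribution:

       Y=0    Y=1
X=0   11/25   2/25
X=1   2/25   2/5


H(X,Y) = -Σ p(x,y) log₂ p(x,y)
  p(0,0)=11/25: -0.4400 × log₂(0.4400) = 0.5211
  p(0,1)=2/25: -0.0800 × log₂(0.0800) = 0.2915
  p(1,0)=2/25: -0.0800 × log₂(0.0800) = 0.2915
  p(1,1)=2/5: -0.4000 × log₂(0.4000) = 0.5288
H(X,Y) = 1.6329 bits


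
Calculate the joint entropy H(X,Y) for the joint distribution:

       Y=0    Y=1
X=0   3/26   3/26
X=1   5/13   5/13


H(X,Y) = -Σ p(x,y) log₂ p(x,y)
  p(0,0)=3/26: -0.1154 × log₂(0.1154) = 0.3595
  p(0,1)=3/26: -0.1154 × log₂(0.1154) = 0.3595
  p(1,0)=5/13: -0.3846 × log₂(0.3846) = 0.5302
  p(1,1)=5/13: -0.3846 × log₂(0.3846) = 0.5302
H(X,Y) = 1.7793 bits


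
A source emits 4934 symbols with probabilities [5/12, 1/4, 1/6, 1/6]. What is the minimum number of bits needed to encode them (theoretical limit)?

Entropy H = 1.8879 bits/symbol
Minimum bits = H × n = 1.8879 × 4934
= 9314.99 bits


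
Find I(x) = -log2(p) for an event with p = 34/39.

Information content I(x) = -log₂(p(x))
I = -log₂(34/39) = -log₂(0.8718)
I = 0.1979 bits


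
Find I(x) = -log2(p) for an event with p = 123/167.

Information content I(x) = -log₂(p(x))
I = -log₂(123/167) = -log₂(0.7365)
I = 0.4412 bits


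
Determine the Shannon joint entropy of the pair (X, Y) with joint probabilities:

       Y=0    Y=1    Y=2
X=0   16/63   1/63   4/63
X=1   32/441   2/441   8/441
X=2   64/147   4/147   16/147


H(X,Y) = -Σ p(x,y) log₂ p(x,y)
  p(0,0)=16/63: -0.2540 × log₂(0.2540) = 0.5022
  p(0,1)=1/63: -0.0159 × log₂(0.0159) = 0.0949
  p(0,2)=4/63: -0.0635 × log₂(0.0635) = 0.2525
  p(1,0)=32/441: -0.0726 × log₂(0.0726) = 0.2746
  p(1,1)=2/441: -0.0045 × log₂(0.0045) = 0.0353
  p(1,2)=8/441: -0.0181 × log₂(0.0181) = 0.1049
  p(2,0)=64/147: -0.4354 × log₂(0.4354) = 0.5223
  p(2,1)=4/147: -0.0272 × log₂(0.0272) = 0.1415
  p(2,2)=16/147: -0.1088 × log₂(0.1088) = 0.3483
H(X,Y) = 2.2765 bits


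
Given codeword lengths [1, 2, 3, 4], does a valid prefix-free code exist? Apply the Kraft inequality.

Kraft inequality: Σ 2^(-l_i) ≤ 1 for prefix-free code
Calculating: 2^(-1) + 2^(-2) + 2^(-3) + 2^(-4)
= 0.5 + 0.25 + 0.125 + 0.0625
= 0.9375
Since 0.9375 ≤ 1, prefix-free code exists


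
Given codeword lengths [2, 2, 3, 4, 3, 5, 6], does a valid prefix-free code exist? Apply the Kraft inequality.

Kraft inequality: Σ 2^(-l_i) ≤ 1 for prefix-free code
Calculating: 2^(-2) + 2^(-2) + 2^(-3) + 2^(-4) + 2^(-3) + 2^(-5) + 2^(-6)
= 0.25 + 0.25 + 0.125 + 0.0625 + 0.125 + 0.03125 + 0.015625
= 0.8594
Since 0.8594 ≤ 1, prefix-free code exists


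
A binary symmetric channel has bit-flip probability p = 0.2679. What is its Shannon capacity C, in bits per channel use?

For BSC with error probability p:
C = 1 - H(p) where H(p) is binary entropy
H(0.2679) = -0.2679 × log₂(0.2679) - 0.7321 × log₂(0.7321)
H(p) = 0.8384
C = 1 - 0.8384 = 0.1616 bits/use


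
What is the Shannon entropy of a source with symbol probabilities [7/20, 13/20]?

H(X) = -Σ p(x) log₂ p(x)
  -7/20 × log₂(7/20) = 0.5301
  -13/20 × log₂(13/20) = 0.4040
H(X) = 0.9341 bits


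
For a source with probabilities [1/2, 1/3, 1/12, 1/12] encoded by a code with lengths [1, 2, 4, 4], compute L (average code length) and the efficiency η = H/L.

Average length L = Σ p_i × l_i = 1.8333 bits
Entropy H = 1.6258 bits
Efficiency η = H/L × 100% = 88.68%


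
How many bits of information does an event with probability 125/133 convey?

Information content I(x) = -log₂(p(x))
I = -log₂(125/133) = -log₂(0.9398)
I = 0.0895 bits


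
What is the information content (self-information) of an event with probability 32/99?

Information content I(x) = -log₂(p(x))
I = -log₂(32/99) = -log₂(0.3232)
I = 1.6294 bits


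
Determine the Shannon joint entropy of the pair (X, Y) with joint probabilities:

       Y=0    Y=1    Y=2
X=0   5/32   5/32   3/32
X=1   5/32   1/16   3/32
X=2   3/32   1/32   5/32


H(X,Y) = -Σ p(x,y) log₂ p(x,y)
  p(0,0)=5/32: -0.1562 × log₂(0.1562) = 0.4184
  p(0,1)=5/32: -0.1562 × log₂(0.1562) = 0.4184
  p(0,2)=3/32: -0.0938 × log₂(0.0938) = 0.3202
  p(1,0)=5/32: -0.1562 × log₂(0.1562) = 0.4184
  p(1,1)=1/16: -0.0625 × log₂(0.0625) = 0.2500
  p(1,2)=3/32: -0.0938 × log₂(0.0938) = 0.3202
  p(2,0)=3/32: -0.0938 × log₂(0.0938) = 0.3202
  p(2,1)=1/32: -0.0312 × log₂(0.0312) = 0.1562
  p(2,2)=5/32: -0.1562 × log₂(0.1562) = 0.4184
H(X,Y) = 3.0405 bits


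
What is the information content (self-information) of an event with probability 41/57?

Information content I(x) = -log₂(p(x))
I = -log₂(41/57) = -log₂(0.7193)
I = 0.4753 bits


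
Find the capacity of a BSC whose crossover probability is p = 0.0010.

For BSC with error probability p:
C = 1 - H(p) where H(p) is binary entropy
H(0.0010) = -0.0010 × log₂(0.0010) - 0.9990 × log₂(0.9990)
H(p) = 0.0114
C = 1 - 0.0114 = 0.9886 bits/use


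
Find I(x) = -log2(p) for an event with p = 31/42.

Information content I(x) = -log₂(p(x))
I = -log₂(31/42) = -log₂(0.7381)
I = 0.4381 bits


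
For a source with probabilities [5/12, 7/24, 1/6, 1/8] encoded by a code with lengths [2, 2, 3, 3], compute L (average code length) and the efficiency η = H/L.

Average length L = Σ p_i × l_i = 2.2917 bits
Entropy H = 1.8506 bits
Efficiency η = H/L × 100% = 80.75%


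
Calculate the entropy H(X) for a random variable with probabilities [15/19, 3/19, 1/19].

H(X) = -Σ p(x) log₂ p(x)
  -15/19 × log₂(15/19) = 0.2692
  -3/19 × log₂(3/19) = 0.4205
  -1/19 × log₂(1/19) = 0.2236
H(X) = 0.9133 bits


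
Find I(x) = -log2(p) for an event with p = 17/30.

Information content I(x) = -log₂(p(x))
I = -log₂(17/30) = -log₂(0.5667)
I = 0.8194 bits


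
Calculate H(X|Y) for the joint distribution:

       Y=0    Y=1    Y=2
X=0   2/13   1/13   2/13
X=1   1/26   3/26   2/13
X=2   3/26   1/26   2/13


H(X|Y) = Σ_y p(y) H(X|Y=y)
  p(Y=0) = 4/13, H(X|Y=0) = 1.4056
  p(Y=1) = 3/13, H(X|Y=1) = 1.4591
  p(Y=2) = 6/13, H(X|Y=2) = 1.5850
H(X|Y) = 0.3077×1.4056 + 0.2308×1.4591 + 0.4615×1.5850 = 1.5008 bits


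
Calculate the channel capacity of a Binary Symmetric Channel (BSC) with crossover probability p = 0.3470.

For BSC with error probability p:
C = 1 - H(p) where H(p) is binary entropy
H(0.3470) = -0.3470 × log₂(0.3470) - 0.6530 × log₂(0.6530)
H(p) = 0.9314
C = 1 - 0.9314 = 0.0686 bits/use


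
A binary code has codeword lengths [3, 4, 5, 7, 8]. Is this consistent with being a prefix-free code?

Kraft inequality: Σ 2^(-l_i) ≤ 1 for prefix-free code
Calculating: 2^(-3) + 2^(-4) + 2^(-5) + 2^(-7) + 2^(-8)
= 0.125 + 0.0625 + 0.03125 + 0.0078125 + 0.00390625
= 0.2305
Since 0.2305 ≤ 1, prefix-free code exists


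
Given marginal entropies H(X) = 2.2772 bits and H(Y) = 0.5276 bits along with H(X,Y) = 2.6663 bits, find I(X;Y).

I(X;Y) = H(X) + H(Y) - H(X,Y)
I(X;Y) = 2.2772 + 0.5276 - 2.6663 = 0.1385 bits


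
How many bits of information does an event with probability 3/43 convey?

Information content I(x) = -log₂(p(x))
I = -log₂(3/43) = -log₂(0.0698)
I = 3.8413 bits


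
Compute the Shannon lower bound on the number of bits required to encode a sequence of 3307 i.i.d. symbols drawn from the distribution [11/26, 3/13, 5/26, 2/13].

Entropy H = 1.8861 bits/symbol
Minimum bits = H × n = 1.8861 × 3307
= 6237.29 bits


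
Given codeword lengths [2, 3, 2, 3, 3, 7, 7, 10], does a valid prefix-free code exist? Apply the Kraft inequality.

Kraft inequality: Σ 2^(-l_i) ≤ 1 for prefix-free code
Calculating: 2^(-2) + 2^(-3) + 2^(-2) + 2^(-3) + 2^(-3) + 2^(-7) + 2^(-7) + 2^(-10)
= 0.25 + 0.125 + 0.25 + 0.125 + 0.125 + 0.0078125 + 0.0078125 + 0.0009765625
= 0.8916
Since 0.8916 ≤ 1, prefix-free code exists


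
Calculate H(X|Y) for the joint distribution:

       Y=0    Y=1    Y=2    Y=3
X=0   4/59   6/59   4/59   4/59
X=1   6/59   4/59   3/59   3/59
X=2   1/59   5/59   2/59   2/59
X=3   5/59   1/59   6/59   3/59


H(X|Y) = Σ_y p(y) H(X|Y=y)
  p(Y=0) = 16/59, H(X|Y=0) = 1.8050
  p(Y=1) = 16/59, H(X|Y=1) = 1.8050
  p(Y=2) = 15/59, H(X|Y=2) = 1.8892
  p(Y=3) = 12/59, H(X|Y=3) = 1.9591
H(X|Y) = 0.2712×1.8050 + 0.2712×1.8050 + 0.2542×1.8892 + 0.2034×1.9591 = 1.8578 bits


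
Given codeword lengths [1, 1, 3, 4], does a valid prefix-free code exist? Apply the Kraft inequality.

Kraft inequality: Σ 2^(-l_i) ≤ 1 for prefix-free code
Calculating: 2^(-1) + 2^(-1) + 2^(-3) + 2^(-4)
= 0.5 + 0.5 + 0.125 + 0.0625
= 1.1875
Since 1.1875 > 1, prefix-free code does not exist


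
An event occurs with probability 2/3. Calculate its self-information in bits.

Information content I(x) = -log₂(p(x))
I = -log₂(2/3) = -log₂(0.6667)
I = 0.5850 bits


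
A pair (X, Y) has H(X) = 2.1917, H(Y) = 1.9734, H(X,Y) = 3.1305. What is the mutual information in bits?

I(X;Y) = H(X) + H(Y) - H(X,Y)
I(X;Y) = 2.1917 + 1.9734 - 3.1305 = 1.0346 bits


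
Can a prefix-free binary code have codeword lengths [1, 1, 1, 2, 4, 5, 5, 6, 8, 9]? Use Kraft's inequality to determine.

Kraft inequality: Σ 2^(-l_i) ≤ 1 for prefix-free code
Calculating: 2^(-1) + 2^(-1) + 2^(-1) + 2^(-2) + 2^(-4) + 2^(-5) + 2^(-5) + 2^(-6) + 2^(-8) + 2^(-9)
= 0.5 + 0.5 + 0.5 + 0.25 + 0.0625 + 0.03125 + 0.03125 + 0.015625 + 0.00390625 + 0.001953125
= 1.8965
Since 1.8965 > 1, prefix-free code does not exist


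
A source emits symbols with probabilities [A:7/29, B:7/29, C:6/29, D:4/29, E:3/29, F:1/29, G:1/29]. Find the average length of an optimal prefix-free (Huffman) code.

Huffman tree construction:
Combine smallest probabilities repeatedly
Resulting codes:
  A: 01 (length 2)
  B: 10 (length 2)
  C: 00 (length 2)
  D: 110 (length 3)
  E: 1111 (length 4)
  F: 11100 (length 5)
  G: 11101 (length 5)
Average length = Σ p(s) × length(s) = 2.5517 bits


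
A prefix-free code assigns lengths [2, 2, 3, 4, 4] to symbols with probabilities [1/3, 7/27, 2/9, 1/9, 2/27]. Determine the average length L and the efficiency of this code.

Average length L = Σ p_i × l_i = 2.5926 bits
Entropy H = 2.1458 bits
Efficiency η = H/L × 100% = 82.77%


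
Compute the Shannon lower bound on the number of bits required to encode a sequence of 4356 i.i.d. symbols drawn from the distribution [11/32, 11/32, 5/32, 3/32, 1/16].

Entropy H = 2.0477 bits/symbol
Minimum bits = H × n = 2.0477 × 4356
= 8920.00 bits


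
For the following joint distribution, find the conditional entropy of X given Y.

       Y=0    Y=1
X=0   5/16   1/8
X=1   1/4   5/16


H(X|Y) = Σ_y p(y) H(X|Y=y)
  p(Y=0) = 9/16, H(X|Y=0) = 0.9911
  p(Y=1) = 7/16, H(X|Y=1) = 0.8631
H(X|Y) = 0.5625×0.9911 + 0.4375×0.8631 = 0.9351 bits


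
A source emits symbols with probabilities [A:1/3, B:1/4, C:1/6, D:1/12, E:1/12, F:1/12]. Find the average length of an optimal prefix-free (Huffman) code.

Huffman tree construction:
Combine smallest probabilities repeatedly
Resulting codes:
  A: 11 (length 2)
  B: 01 (length 2)
  C: 101 (length 3)
  D: 000 (length 3)
  E: 001 (length 3)
  F: 100 (length 3)
Average length = Σ p(s) × length(s) = 2.4167 bits


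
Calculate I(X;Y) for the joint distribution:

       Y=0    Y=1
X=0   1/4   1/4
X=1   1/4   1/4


H(X) = 1.0000, H(Y) = 1.0000, H(X,Y) = 2.0000
I(X;Y) = H(X) + H(Y) - H(X,Y) = 0.0000 bits


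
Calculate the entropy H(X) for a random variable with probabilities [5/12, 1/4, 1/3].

H(X) = -Σ p(x) log₂ p(x)
  -5/12 × log₂(5/12) = 0.5263
  -1/4 × log₂(1/4) = 0.5000
  -1/3 × log₂(1/3) = 0.5283
H(X) = 1.5546 bits


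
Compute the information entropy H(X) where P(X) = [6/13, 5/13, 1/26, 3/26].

H(X) = -Σ p(x) log₂ p(x)
  -6/13 × log₂(6/13) = 0.5148
  -5/13 × log₂(5/13) = 0.5302
  -1/26 × log₂(1/26) = 0.1808
  -3/26 × log₂(3/26) = 0.3595
H(X) = 1.5853 bits


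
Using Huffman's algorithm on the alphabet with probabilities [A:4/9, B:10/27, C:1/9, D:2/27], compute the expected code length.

Huffman tree construction:
Combine smallest probabilities repeatedly
Resulting codes:
  A: 0 (length 1)
  B: 11 (length 2)
  C: 101 (length 3)
  D: 100 (length 3)
Average length = Σ p(s) × length(s) = 1.7407 bits


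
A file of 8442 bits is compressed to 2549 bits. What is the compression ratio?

Compression ratio = Original / Compressed
= 8442 / 2549 = 3.31:1


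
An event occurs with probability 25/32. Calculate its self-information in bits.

Information content I(x) = -log₂(p(x))
I = -log₂(25/32) = -log₂(0.7812)
I = 0.3561 bits


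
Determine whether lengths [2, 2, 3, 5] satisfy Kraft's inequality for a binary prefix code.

Kraft inequality: Σ 2^(-l_i) ≤ 1 for prefix-free code
Calculating: 2^(-2) + 2^(-2) + 2^(-3) + 2^(-5)
= 0.25 + 0.25 + 0.125 + 0.03125
= 0.6562
Since 0.6562 ≤ 1, prefix-free code exists


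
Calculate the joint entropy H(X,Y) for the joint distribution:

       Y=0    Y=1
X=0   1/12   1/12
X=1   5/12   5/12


H(X,Y) = -Σ p(x,y) log₂ p(x,y)
  p(0,0)=1/12: -0.0833 × log₂(0.0833) = 0.2987
  p(0,1)=1/12: -0.0833 × log₂(0.0833) = 0.2987
  p(1,0)=5/12: -0.4167 × log₂(0.4167) = 0.5263
  p(1,1)=5/12: -0.4167 × log₂(0.4167) = 0.5263
H(X,Y) = 1.6500 bits


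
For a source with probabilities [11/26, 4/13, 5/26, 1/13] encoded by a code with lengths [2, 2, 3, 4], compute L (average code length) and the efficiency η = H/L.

Average length L = Σ p_i × l_i = 2.3462 bits
Entropy H = 1.7903 bits
Efficiency η = H/L × 100% = 76.31%


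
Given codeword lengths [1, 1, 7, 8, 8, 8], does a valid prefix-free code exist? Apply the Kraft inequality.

Kraft inequality: Σ 2^(-l_i) ≤ 1 for prefix-free code
Calculating: 2^(-1) + 2^(-1) + 2^(-7) + 2^(-8) + 2^(-8) + 2^(-8)
= 0.5 + 0.5 + 0.0078125 + 0.00390625 + 0.00390625 + 0.00390625
= 1.0195
Since 1.0195 > 1, prefix-free code does not exist


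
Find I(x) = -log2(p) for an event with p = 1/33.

Information content I(x) = -log₂(p(x))
I = -log₂(1/33) = -log₂(0.0303)
I = 5.0444 bits
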